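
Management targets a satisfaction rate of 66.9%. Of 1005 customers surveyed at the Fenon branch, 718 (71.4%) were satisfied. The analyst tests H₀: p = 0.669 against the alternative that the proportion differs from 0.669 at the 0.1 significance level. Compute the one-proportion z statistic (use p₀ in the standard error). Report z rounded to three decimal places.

p̂ = 718/1005 ≈ 0.714428.
Standard error under H₀: √(0.669×0.331/1005) = 0.014844.
z = (0.714428 − 0.669)/0.014844 = 0.045428/0.014844 = 3.060.
p-value = 2·P(Z > 3.060) ≈ 0.0022. With α = 0.1, reject H₀.

z = 3.060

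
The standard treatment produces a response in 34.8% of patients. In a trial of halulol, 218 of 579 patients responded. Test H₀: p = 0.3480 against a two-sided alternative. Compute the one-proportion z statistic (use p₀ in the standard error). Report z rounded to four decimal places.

p̂ = 218/579 = 0.3765112.
Under H₀, SE = √(0.348·0.652/579) = √(0.000391876) = 0.0197958.
z = (0.3765112 − 0.348)/0.0197958 = 0.0285112/0.0197958 = 1.4403.
Two-sided p-value ≈ 2·Φ(−1.440) = 0.1498.

z = 1.4403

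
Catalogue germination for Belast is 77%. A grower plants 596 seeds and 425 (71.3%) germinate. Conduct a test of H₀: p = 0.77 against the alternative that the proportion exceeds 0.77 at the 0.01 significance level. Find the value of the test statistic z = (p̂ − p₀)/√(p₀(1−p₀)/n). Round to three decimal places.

z = -3.302

p̂ = 425/596 = 0.713087.
SE = √(p₀(1−p₀)/n) = √(0.1771/596) = 0.017238.
z = (0.713087 − 0.77)/0.017238 = -0.056913/0.017238 = -3.302.
p-value = P(Z > -3.302) ≈ 0.9995, so at α = 0.01 we fail to reject H₀.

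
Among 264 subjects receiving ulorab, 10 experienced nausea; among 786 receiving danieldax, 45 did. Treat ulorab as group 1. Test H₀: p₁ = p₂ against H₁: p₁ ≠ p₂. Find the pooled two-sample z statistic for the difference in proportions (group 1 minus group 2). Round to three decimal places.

z = -1.222

p̂₁ = 10/264 = 0.03788, p̂₂ = 45/786 = 0.05725.
Pooled p̂ = (10+45)/(264+786) = 55/1050 = 0.05238.
SE = √(p̂(1−p̂)(1/n₁+1/n₂)) = √(0.05238·0.94762·0.00506014) = √(0.000251171) = 0.01585.
z = (0.03788 − 0.05725)/0.01585 = -0.01937/0.01585 = -1.222.
p-value = 2·P(Z > 1.222) ≈ 0.2216.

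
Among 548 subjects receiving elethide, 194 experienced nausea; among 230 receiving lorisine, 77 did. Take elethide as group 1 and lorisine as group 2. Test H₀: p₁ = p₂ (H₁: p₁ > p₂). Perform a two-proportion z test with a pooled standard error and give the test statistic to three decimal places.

z = 0.514

p̂₁ = 194/548 ≈ 0.35401, p̂₂ = 77/230 ≈ 0.33478.
Pooled p̂ = (194+77)/(548+230) = 271/778 = 0.34833.
SE = √(0.226996 × 0.00617264) = 0.03743.
z = (0.35401 − 0.33478)/0.03743 = 0.01923/0.03743 = 0.514.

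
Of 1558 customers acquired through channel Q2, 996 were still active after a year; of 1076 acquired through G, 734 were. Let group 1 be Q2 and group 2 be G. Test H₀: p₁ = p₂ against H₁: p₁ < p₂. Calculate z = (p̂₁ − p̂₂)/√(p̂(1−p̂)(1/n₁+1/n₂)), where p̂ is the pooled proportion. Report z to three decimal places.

p̂₁ = 996/1558 = 0.63928, p̂₂ = 734/1076 = 0.68216.
Pooled p̂ = (996+734)/(1558+1076) = 1730/2634 = 0.65680.
SE = √(p̂(1−p̂)(1/n₁+1/n₂)) = √(0.65680·0.34320·0.00157122) = √(0.000354176) = 0.01882.
z = (0.63928 − 0.68216)/0.01882 = -0.04288/0.01882 = -2.278.

z = -2.278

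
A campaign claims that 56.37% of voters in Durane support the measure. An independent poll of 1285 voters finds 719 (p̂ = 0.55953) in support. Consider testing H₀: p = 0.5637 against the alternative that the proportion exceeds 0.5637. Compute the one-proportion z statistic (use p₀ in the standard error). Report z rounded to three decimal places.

z = -0.301

p̂ = 719/1285 ≈ 0.559533.
Under H₀, SE = √(0.5637·0.4363/1285) = √(0.000191395) = 0.013835.
z = (0.559533 − 0.5637)/0.013835 = -0.004167/0.013835 = -0.301.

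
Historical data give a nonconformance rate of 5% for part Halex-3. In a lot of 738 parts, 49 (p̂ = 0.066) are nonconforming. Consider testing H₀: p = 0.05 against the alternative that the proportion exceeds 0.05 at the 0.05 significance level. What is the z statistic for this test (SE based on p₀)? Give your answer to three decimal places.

z = 2.044

p̂ = 49/738 ≈ 0.066396.
Standard error under H₀: √(0.05×0.95/738) = 0.008023.
z = (0.066396 − 0.05)/0.008023 = 0.016396/0.008023 = 2.044.
p-value = P(Z > 2.044) ≈ 0.0205. With α = 0.05, reject H₀.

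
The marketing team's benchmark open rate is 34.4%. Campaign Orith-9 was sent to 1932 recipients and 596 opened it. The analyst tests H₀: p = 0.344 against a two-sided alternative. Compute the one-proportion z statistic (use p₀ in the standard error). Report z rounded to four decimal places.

z = -3.2858

p̂ = 596/1932 ≈ 0.3084886.
Under H₀, SE = √(0.344·0.656/1932) = √(0.000116803) = 0.0108076.
z = (0.3084886 − 0.344)/0.0108076 = -0.0355114/0.0108076 = -3.2858.
Two-sided p-value ≈ 2·Φ(−3.286) = 0.0010.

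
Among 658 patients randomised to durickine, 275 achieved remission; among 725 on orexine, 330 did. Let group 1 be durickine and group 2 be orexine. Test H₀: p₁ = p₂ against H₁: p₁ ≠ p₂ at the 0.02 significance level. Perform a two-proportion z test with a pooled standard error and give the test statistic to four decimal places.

p̂₁ = 275/658 ≈ 0.417933, p̂₂ = 330/725 ≈ 0.455172.
Pooled p̂ = (275+330)/(658+725) = 605/1383 = 0.437455.
SE = √(0.246088 × 0.00289907) = 0.026710.
z = (0.417933 − 0.455172)/0.026710 = -0.037239/0.026710 = -1.3942.
p-value = 2·P(Z > 1.394) ≈ 0.1633. With α = 0.02, fail to reject H₀.

z = -1.3942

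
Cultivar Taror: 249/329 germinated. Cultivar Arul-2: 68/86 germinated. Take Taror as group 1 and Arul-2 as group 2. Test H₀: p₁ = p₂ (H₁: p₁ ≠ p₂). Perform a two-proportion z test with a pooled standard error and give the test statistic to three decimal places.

p̂₁ = 249/329 = 0.75684, p̂₂ = 68/86 = 0.79070.
Pooled p̂ = (249+68)/(329+86) = 317/415 = 0.76386.
SE = √(0.18038 × 0.0146674) = 0.05144.
z = (0.75684 − 0.79070)/0.05144 = -0.03386/0.05144 = -0.658.
Two-sided p-value ≈ 2·Φ(−0.658) = 0.5104.

z = -0.658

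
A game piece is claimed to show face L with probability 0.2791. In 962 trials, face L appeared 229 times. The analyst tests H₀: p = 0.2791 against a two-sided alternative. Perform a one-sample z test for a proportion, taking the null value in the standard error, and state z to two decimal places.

p̂ = 229/962 ≈ 0.23805.
Standard error under H₀: √(0.2791×0.7209/962) = 0.01446.
z = (0.23805 − 0.2791)/0.01446 = -0.04105/0.01446 = -2.84.

z = -2.84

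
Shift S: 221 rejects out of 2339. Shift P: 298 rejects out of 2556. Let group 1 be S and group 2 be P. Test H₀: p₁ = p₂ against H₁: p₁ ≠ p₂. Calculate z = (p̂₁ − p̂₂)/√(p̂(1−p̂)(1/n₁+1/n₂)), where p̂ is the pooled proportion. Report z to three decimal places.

p̂₁ = 221/2339 = 0.094485, p̂₂ = 298/2556 = 0.116588.
Pooled p̂ = (221+298)/(2339+2556) = 519/4895 = 0.106027.
SE = √(0.0947849 × 0.000818769) = 0.008809.
z = (0.094485 − 0.116588)/0.008809 = -0.022103/0.008809 = -2.509.
Two-sided p-value ≈ 2·Φ(−2.509) = 0.0121.

z = -2.509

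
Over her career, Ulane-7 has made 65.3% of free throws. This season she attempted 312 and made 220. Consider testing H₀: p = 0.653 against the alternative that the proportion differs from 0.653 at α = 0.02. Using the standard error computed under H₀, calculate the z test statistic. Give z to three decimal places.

p̂ = 220/312 = 0.70513.
SE = √(p₀(1−p₀)/n) = √(0.22659/312) = 0.02695.
z = (0.70513 − 0.653)/0.02695 = 0.05213/0.02695 = 1.934.
Two-sided p-value ≈ 2·Φ(−1.934) = 0.0531. With α = 0.02, fail to reject H₀.

z = 1.934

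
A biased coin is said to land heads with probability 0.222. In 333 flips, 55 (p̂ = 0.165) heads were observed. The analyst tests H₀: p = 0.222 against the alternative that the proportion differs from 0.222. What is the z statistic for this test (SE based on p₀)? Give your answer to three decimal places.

p̂ = 55/333 = 0.16517.
Under H₀, SE = √(0.222·0.778/333) = √(0.000518667) = 0.02277.
z = (0.16517 − 0.222)/0.02277 = -0.05683/0.02277 = -2.496.
p-value = 2·P(Z > 2.496) ≈ 0.0126.

z = -2.496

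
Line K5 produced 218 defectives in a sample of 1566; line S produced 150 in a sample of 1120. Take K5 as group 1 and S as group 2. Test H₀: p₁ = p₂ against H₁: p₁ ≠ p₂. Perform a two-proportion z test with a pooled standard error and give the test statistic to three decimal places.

z = 0.392

p̂₁ = 218/1566 ≈ 0.13921, p̂₂ = 150/1120 ≈ 0.13393.
Pooled p̂ = (218+150)/(1566+1120) = 368/2686 = 0.13701.
SE = √(0.118236 × 0.00153143) = 0.01346.
z = (0.13921 − 0.13393)/0.01346 = 0.00528/0.01346 = 0.392.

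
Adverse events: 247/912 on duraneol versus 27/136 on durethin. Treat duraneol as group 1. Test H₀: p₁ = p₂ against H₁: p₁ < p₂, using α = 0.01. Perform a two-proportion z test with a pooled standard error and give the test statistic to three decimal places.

z = 1.790

p̂₁ = 247/912 = 0.27083, p̂₂ = 27/136 = 0.19853.
Pooled p̂ = (247+27)/(912+136) = 274/1048 = 0.26145.
SE = √(0.193094 × 0.00844943) = 0.04039.
z = (0.27083 − 0.19853)/0.04039 = 0.07230/0.04039 = 1.790.
p-value = P(Z < 1.790) ≈ 0.9633, so at α = 0.01 we fail to reject H₀.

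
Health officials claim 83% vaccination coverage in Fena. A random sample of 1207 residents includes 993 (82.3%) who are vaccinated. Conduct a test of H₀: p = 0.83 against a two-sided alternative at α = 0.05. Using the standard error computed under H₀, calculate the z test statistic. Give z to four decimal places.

p̂ = 993/1207 ≈ 0.822701.
Standard error under H₀: √(0.83×0.17/1207) = 0.010812.
z = (0.822701 − 0.83)/0.010812 = -0.007299/0.010812 = -0.6751.
p-value = 2·P(Z > 0.675) ≈ 0.4996; since p > α = 0.05, fail to reject H₀.

z = -0.6751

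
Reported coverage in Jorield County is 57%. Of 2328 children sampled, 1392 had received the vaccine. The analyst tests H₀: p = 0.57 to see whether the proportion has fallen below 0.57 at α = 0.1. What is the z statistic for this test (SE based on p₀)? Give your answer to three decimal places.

p̂ = 1392/2328 = 0.59794.
SE = √(p₀(1−p₀)/n) = √(0.2451/2328) = 0.01026.
z = (0.59794 − 0.57)/0.01026 = 0.02794/0.01026 = 2.723.
p-value = P(Z < 2.723) ≈ 0.9968. With α = 0.1, fail to reject H₀.

z = 2.723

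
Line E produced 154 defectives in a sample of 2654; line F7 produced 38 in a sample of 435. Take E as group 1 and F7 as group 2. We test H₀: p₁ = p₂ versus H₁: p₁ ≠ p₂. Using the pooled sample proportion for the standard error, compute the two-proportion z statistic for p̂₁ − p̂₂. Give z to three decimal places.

p̂₁ = 154/2654 ≈ 0.0580256, p̂₂ = 38/435 ≈ 0.0873563.
Pooled p̂ = (154+38)/(2654+435) = 192/3089 = 0.0621560.
SE = √(p̂(1−p̂)(1/n₁+1/n₂)) = √(0.0621560·0.9378440·0.00267564) = √(0.00015597) = 0.0124888.
z = (0.0580256 − 0.0873563)/0.0124888 = -0.0293307/0.0124888 = -2.349.
p-value = 2·P(Z > 2.349) ≈ 0.0188.

z = -2.349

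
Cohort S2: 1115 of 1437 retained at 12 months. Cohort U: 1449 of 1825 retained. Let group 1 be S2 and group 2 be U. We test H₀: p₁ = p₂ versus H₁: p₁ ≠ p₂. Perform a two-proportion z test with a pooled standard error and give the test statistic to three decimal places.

z = -1.248

p̂₁ = 1115/1437 ≈ 0.77592, p̂₂ = 1449/1825 ≈ 0.79397.
Pooled p̂ = (1115+1449)/(1437+1825) = 2564/3262 = 0.78602.
SE = √(0.168192 × 0.00124384) = 0.01446.
z = (0.77592 − 0.79397)/0.01446 = -0.01805/0.01446 = -1.248.
Two-sided p-value ≈ 2·Φ(−1.248) = 0.2120.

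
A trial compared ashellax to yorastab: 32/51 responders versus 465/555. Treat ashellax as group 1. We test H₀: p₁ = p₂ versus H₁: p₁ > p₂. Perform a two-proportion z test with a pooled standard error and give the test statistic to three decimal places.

p̂₁ = 32/51 = 0.62745, p̂₂ = 465/555 = 0.83784.
Pooled p̂ = (32+465)/(51+555) = 497/606 = 0.82013.
SE = √(p̂(1−p̂)(1/n₁+1/n₂)) = √(0.82013·0.17987·0.0214096) = √(0.00315825) = 0.05620.
z = (0.62745 − 0.83784)/0.05620 = -0.21039/0.05620 = -3.744.
p-value = P(Z > -3.744) ≈ 0.9999.

z = -3.744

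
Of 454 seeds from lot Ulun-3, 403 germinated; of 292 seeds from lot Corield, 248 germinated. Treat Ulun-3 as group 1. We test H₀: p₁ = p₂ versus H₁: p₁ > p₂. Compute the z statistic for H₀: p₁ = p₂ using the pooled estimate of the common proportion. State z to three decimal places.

z = 1.534

p̂₁ = 403/454 ≈ 0.887665, p̂₂ = 248/292 ≈ 0.849315.
Pooled p̂ = (403+248)/(454+292) = 651/746 = 0.872654.
SE = √(0.111129 × 0.0056273) = 0.025007.
z = (0.887665 − 0.849315)/0.025007 = 0.038350/0.025007 = 1.534.
p-value = P(Z > 1.534) ≈ 0.0626.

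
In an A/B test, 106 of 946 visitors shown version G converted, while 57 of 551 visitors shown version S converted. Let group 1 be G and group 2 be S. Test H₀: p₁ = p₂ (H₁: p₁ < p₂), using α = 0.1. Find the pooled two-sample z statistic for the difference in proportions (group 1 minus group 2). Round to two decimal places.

p̂₁ = 106/946 ≈ 0.1121, p̂₂ = 57/551 ≈ 0.1034.
Pooled p̂ = (106+57)/(946+551) = 163/1497 = 0.1089.
SE = √(p̂(1−p̂)(1/n₁+1/n₂)) = √(0.1089·0.8911·0.00287196) = √(0.000278663) = 0.0167.
z = (0.1121 − 0.1034)/0.0167 = 0.0087/0.0167 = 0.52.
p-value = P(Z < 0.515) ≈ 0.6968, so at α = 0.1 we fail to reject H₀.

z = 0.52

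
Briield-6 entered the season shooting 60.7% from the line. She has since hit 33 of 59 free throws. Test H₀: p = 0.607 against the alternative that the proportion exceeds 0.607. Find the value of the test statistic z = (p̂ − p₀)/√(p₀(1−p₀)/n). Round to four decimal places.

z = -0.7498

p̂ = 33/59 ≈ 0.559322.
Under H₀, SE = √(0.607·0.393/59) = √(0.00404324) = 0.063586.
z = (0.559322 − 0.607)/0.063586 = -0.047678/0.063586 = -0.7498.
p-value = P(Z > -0.750) ≈ 0.7733.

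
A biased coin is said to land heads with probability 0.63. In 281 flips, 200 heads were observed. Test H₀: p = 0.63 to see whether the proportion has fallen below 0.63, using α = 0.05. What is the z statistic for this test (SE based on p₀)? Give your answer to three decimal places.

p̂ = 200/281 = 0.71174.
Standard error under H₀: √(0.63×0.37/281) = 0.02880.
z = (0.71174 − 0.63)/0.02880 = 0.08174/0.02880 = 2.838.
p-value = P(Z < 2.838) ≈ 0.9977; since p > α = 0.05, fail to reject H₀.

z = 2.838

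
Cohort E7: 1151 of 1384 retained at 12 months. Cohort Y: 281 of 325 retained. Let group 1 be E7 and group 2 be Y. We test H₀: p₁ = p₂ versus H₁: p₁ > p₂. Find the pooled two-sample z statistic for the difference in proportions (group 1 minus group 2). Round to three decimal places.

z = -1.451

p̂₁ = 1151/1384 = 0.83165, p̂₂ = 281/325 = 0.86462.
Pooled p̂ = (1151+281)/(1384+325) = 1432/1709 = 0.83792.
SE = √(p̂(1−p̂)(1/n₁+1/n₂)) = √(0.83792·0.16208·0.00379947) = √(0.000516014) = 0.02272.
z = (0.83165 − 0.86462)/0.02272 = -0.03297/0.02272 = -1.451.
p-value = P(Z > -1.451) ≈ 0.9267.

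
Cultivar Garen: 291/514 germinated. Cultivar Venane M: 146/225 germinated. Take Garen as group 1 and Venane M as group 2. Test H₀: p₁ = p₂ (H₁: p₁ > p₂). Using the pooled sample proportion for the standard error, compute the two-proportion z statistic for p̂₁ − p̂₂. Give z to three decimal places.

p̂₁ = 291/514 = 0.566148, p̂₂ = 146/225 = 0.648889.
Pooled p̂ = (291+146)/(514+225) = 437/739 = 0.591340.
SE = √(p̂(1−p̂)(1/n₁+1/n₂)) = √(0.591340·0.408660·0.00638997) = √(0.00154418) = 0.039296.
z = (0.566148 − 0.648889)/0.039296 = -0.082741/0.039296 = -2.106.

z = -2.106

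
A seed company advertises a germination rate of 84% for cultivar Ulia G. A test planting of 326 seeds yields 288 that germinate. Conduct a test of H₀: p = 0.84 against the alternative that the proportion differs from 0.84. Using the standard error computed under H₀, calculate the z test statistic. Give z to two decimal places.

p̂ = 288/326 ≈ 0.8834.
SE = √(p₀(1−p₀)/n) = √(0.1344/326) = 0.0203.
z = (0.8834 − 0.84)/0.0203 = 0.0434/0.0203 = 2.14.

z = 2.14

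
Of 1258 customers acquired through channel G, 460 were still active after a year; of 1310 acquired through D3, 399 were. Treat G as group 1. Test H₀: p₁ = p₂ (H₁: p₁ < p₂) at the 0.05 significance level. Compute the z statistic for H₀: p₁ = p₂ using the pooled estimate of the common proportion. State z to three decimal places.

p̂₁ = 460/1258 ≈ 0.365660, p̂₂ = 399/1310 ≈ 0.304580.
Pooled p̂ = (460+399)/(1258+1310) = 859/2568 = 0.334502.
SE = √(0.22261 × 0.00155827) = 0.018625.
z = (0.365660 − 0.304580)/0.018625 = 0.061080/0.018625 = 3.279.
p-value = P(Z < 3.279) ≈ 0.9995, so at α = 0.05 we fail to reject H₀.

z = 3.279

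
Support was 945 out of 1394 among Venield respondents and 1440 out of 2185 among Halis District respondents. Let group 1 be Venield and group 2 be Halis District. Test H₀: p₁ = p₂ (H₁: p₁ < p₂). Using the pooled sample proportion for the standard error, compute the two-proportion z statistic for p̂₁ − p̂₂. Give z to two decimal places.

z = 1.17

p̂₁ = 945/1394 ≈ 0.6779, p̂₂ = 1440/2185 ≈ 0.6590.
Pooled p̂ = (945+1440)/(1394+2185) = 2385/3579 = 0.6664.
SE = √(0.222315 × 0.00117503) = 0.0162.
z = (0.6779 − 0.6590)/0.0162 = 0.0189/0.0162 = 1.17.
p-value = P(Z < 1.167) ≈ 0.8785.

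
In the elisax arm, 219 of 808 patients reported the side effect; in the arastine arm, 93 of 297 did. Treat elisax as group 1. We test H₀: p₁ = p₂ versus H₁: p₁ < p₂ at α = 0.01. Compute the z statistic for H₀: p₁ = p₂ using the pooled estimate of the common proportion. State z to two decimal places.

z = -1.38

p̂₁ = 219/808 ≈ 0.2710, p̂₂ = 93/297 ≈ 0.3131.
Pooled p̂ = (219+93)/(808+297) = 312/1105 = 0.2824.
SE = √(p̂(1−p̂)(1/n₁+1/n₂)) = √(0.2824·0.7176·0.00460463) = √(0.000933034) = 0.0305.
z = (0.2710 − 0.3131)/0.0305 = -0.0421/0.0305 = -1.38.
p-value = P(Z < -1.378) ≈ 0.0841; since p > α = 0.01, fail to reject H₀.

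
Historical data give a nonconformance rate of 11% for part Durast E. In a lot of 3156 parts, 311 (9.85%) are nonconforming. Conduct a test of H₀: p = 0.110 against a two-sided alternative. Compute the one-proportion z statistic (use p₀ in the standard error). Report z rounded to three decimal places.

p̂ = 311/3156 ≈ 0.09854.
Under H₀, SE = √(0.11·0.89/3156) = √(3.10203e-05) = 0.00557.
z = (0.09854 − 0.11)/0.00557 = -0.01146/0.00557 = -2.057.

z = -2.057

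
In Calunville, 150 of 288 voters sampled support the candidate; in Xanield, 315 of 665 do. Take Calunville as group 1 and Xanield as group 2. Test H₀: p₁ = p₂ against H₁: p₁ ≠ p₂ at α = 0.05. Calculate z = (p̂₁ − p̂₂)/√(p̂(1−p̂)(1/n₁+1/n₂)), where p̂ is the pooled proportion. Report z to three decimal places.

p̂₁ = 150/288 = 0.52083, p̂₂ = 315/665 = 0.47368.
Pooled p̂ = (150+315)/(288+665) = 465/953 = 0.48793.
SE = √(p̂(1−p̂)(1/n₁+1/n₂)) = √(0.48793·0.51207·0.00497598) = √(0.00124327) = 0.03526.
z = (0.52083 − 0.47368)/0.03526 = 0.04715/0.03526 = 1.337.
Two-sided p-value ≈ 2·Φ(−1.337) = 0.1812. With α = 0.05, fail to reject H₀.

z = 1.337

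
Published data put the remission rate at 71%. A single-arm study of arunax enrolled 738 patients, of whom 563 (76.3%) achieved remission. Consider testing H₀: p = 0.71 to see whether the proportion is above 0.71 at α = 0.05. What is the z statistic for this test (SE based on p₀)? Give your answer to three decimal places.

z = 3.165

p̂ = 563/738 ≈ 0.762873.
SE = √(p₀(1−p₀)/n) = √(0.2059/738) = 0.016703.
z = (0.762873 − 0.71)/0.016703 = 0.052873/0.016703 = 3.165.
p-value = P(Z > 3.165) ≈ 0.0008. With α = 0.05, reject H₀.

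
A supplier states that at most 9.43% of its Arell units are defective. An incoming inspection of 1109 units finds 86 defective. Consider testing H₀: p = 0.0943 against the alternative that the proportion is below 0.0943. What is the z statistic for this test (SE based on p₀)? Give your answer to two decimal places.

z = -1.91

p̂ = 86/1109 = 0.0775.
Standard error under H₀: √(0.0943×0.9057/1109) = 0.0088.
z = (0.0775 − 0.0943)/0.0088 = -0.0168/0.0088 = -1.91.
p-value = P(Z < -1.909) ≈ 0.0281.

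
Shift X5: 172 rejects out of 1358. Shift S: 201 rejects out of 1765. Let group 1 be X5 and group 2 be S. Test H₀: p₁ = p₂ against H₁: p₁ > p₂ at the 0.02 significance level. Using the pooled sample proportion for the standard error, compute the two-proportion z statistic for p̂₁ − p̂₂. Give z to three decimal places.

z = 1.091

p̂₁ = 172/1358 ≈ 0.12666, p̂₂ = 201/1765 ≈ 0.11388.
Pooled p̂ = (172+201)/(1358+1765) = 373/3123 = 0.11944.
SE = √(p̂(1−p̂)(1/n₁+1/n₂)) = √(0.11944·0.88056·0.00130295) = √(0.000137033) = 0.01171.
z = (0.12666 − 0.11388)/0.01171 = 0.01278/0.01171 = 1.091.
p-value = P(Z > 1.091) ≈ 0.1376; since p > α = 0.02, fail to reject H₀.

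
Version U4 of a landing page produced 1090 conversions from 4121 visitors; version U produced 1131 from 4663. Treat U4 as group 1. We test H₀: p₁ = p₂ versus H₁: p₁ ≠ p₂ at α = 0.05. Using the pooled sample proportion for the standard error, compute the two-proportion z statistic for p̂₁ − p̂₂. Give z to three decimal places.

p̂₁ = 1090/4121 = 0.264499, p̂₂ = 1131/4663 = 0.242548.
Pooled p̂ = (1090+1131)/(4121+4663) = 2221/8784 = 0.252846.
SE = √(p̂(1−p̂)(1/n₁+1/n₂)) = √(0.252846·0.747154·0.000457114) = √(8.63556e-05) = 0.009293.
z = (0.264499 − 0.242548)/0.009293 = 0.021951/0.009293 = 2.362.
Two-sided p-value ≈ 2·Φ(−2.362) = 0.0182. With α = 0.05, reject H₀.

z = 2.362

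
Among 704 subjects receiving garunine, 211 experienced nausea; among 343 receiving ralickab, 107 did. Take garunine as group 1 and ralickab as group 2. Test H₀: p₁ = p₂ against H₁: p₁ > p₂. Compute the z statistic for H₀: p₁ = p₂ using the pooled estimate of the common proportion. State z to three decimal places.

p̂₁ = 211/704 ≈ 0.29972, p̂₂ = 107/343 ≈ 0.31195.
Pooled p̂ = (211+107)/(704+343) = 318/1047 = 0.30372.
SE = √(p̂(1−p̂)(1/n₁+1/n₂)) = √(0.30372·0.69628·0.00433591) = √(0.000916941) = 0.03028.
z = (0.29972 − 0.31195)/0.03028 = -0.01223/0.03028 = -0.404.

z = -0.404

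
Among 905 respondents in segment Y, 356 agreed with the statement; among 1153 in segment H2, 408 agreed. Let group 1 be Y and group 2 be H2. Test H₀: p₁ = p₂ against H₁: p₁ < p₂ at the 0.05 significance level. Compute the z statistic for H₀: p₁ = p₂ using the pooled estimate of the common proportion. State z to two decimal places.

p̂₁ = 356/905 ≈ 0.3934, p̂₂ = 408/1153 ≈ 0.3539.
Pooled p̂ = (356+408)/(905+1153) = 764/2058 = 0.3712.
SE = √(0.233419 × 0.00197228) = 0.0215.
z = (0.3934 − 0.3539)/0.0215 = 0.0395/0.0215 = 1.84.
p-value = P(Z < 1.841) ≈ 0.9672, so at α = 0.05 we fail to reject H₀.

z = 1.84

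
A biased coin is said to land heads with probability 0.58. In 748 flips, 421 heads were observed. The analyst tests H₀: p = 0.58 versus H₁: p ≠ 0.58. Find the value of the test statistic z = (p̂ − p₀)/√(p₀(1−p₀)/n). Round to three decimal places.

z = -0.951

p̂ = 421/748 ≈ 0.56283.
Under H₀, SE = √(0.58·0.42/748) = √(0.000325668) = 0.01805.
z = (0.56283 − 0.58)/0.01805 = -0.01717/0.01805 = -0.951.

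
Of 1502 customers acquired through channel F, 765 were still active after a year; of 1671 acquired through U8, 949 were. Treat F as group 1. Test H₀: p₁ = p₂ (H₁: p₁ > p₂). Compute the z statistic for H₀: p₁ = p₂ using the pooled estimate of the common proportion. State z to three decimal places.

p̂₁ = 765/1502 ≈ 0.50932, p̂₂ = 949/1671 ≈ 0.56792.
Pooled p̂ = (765+949)/(1502+1671) = 1714/3173 = 0.54018.
SE = √(0.248385 × 0.00126422) = 0.01772.
z = (0.50932 − 0.56792)/0.01772 = -0.05860/0.01772 = -3.307.
p-value = P(Z > -3.307) ≈ 0.9995.

z = -3.307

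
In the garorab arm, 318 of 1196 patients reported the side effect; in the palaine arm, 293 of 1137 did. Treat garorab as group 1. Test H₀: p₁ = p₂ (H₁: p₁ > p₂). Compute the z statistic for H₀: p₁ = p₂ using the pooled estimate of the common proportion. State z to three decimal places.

p̂₁ = 318/1196 = 0.26589, p̂₂ = 293/1137 = 0.25770.
Pooled p̂ = (318+293)/(1196+1137) = 611/2333 = 0.26189.
SE = √(p̂(1−p̂)(1/n₁+1/n₂)) = √(0.26189·0.73811·0.00171563) = √(0.000331641) = 0.01821.
z = (0.26589 − 0.25770)/0.01821 = 0.00819/0.01821 = 0.450.

z = 0.450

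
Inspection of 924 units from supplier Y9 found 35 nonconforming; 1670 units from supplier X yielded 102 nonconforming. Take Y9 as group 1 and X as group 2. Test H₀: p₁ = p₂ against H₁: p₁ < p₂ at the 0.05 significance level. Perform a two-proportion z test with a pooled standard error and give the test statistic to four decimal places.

z = -2.5298

p̂₁ = 35/924 = 0.0378788, p̂₂ = 102/1670 = 0.0610778.
Pooled p̂ = (35+102)/(924+1670) = 137/2594 = 0.0528142.
SE = √(0.0500248 × 0.00168105) = 0.0091703.
z = (0.0378788 − 0.0610778)/0.0091703 = -0.0231990/0.0091703 = -2.5298.
p-value = P(Z < -2.530) ≈ 0.0057. With α = 0.05, reject H₀.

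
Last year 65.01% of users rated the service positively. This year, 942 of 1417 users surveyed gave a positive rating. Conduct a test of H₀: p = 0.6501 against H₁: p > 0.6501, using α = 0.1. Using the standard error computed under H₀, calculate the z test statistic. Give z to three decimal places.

z = 1.159

p̂ = 942/1417 = 0.66478.
SE = √(p₀(1−p₀)/n) = √(0.22747/1417) = 0.01267.
z = (0.66478 − 0.6501)/0.01267 = 0.01468/0.01267 = 1.159.
p-value = P(Z > 1.159) ≈ 0.1232, so at α = 0.1 we fail to reject H₀.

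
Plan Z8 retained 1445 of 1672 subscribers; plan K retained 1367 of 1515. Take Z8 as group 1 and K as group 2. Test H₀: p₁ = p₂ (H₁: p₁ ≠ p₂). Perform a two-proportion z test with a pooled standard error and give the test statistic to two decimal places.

p̂₁ = 1445/1672 ≈ 0.86423, p̂₂ = 1367/1515 ≈ 0.90231.
Pooled p̂ = (1445+1367)/(1672+1515) = 2812/3187 = 0.88233.
SE = √(0.10382 × 0.00125815) = 0.01143.
z = (0.86423 − 0.90231)/0.01143 = -0.03808/0.01143 = -3.33.
p-value = 2·P(Z > 3.332) ≈ 0.0009.

z = -3.33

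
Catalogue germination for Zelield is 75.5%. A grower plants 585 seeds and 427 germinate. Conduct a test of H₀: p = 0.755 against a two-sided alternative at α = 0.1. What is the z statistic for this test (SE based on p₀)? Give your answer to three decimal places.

p̂ = 427/585 ≈ 0.72991.
Under H₀, SE = √(0.755·0.245/585) = √(0.000316197) = 0.01778.
z = (0.72991 − 0.755)/0.01778 = -0.02509/0.01778 = -1.411.
p-value = 2·P(Z > 1.411) ≈ 0.1583. With α = 0.1, fail to reject H₀.

z = -1.411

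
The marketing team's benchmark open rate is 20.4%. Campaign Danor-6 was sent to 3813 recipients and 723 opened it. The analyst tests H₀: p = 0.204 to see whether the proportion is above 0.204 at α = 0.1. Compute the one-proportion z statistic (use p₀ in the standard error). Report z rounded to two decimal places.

p̂ = 723/3813 = 0.18961.
Standard error under H₀: √(0.204×0.796/3813) = 0.00653.
z = (0.18961 − 0.204)/0.00653 = -0.01439/0.00653 = -2.20.
p-value = P(Z > -2.204) ≈ 0.9863. With α = 0.1, fail to reject H₀.

z = -2.20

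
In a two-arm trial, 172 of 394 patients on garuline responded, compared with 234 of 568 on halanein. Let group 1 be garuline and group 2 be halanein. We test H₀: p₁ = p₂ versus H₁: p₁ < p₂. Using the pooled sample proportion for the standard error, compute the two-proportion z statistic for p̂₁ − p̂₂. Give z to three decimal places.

p̂₁ = 172/394 = 0.43655, p̂₂ = 234/568 = 0.41197.
Pooled p̂ = (172+234)/(394+568) = 406/962 = 0.42204.
SE = √(p̂(1−p̂)(1/n₁+1/n₂)) = √(0.42204·0.57796·0.00429863) = √(0.00104853) = 0.03238.
z = (0.43655 − 0.41197)/0.03238 = 0.02458/0.03238 = 0.759.
p-value = P(Z < 0.759) ≈ 0.7761.

z = 0.759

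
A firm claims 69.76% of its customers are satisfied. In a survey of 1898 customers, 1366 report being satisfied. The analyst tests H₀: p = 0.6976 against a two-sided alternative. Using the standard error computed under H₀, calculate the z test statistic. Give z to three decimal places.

z = 2.097

p̂ = 1366/1898 = 0.71970.
Under H₀, SE = √(0.6976·0.3024/1898) = √(0.000111146) = 0.01054.
z = (0.71970 − 0.6976)/0.01054 = 0.02210/0.01054 = 2.097.
Two-sided p-value ≈ 2·Φ(−2.097) = 0.0360.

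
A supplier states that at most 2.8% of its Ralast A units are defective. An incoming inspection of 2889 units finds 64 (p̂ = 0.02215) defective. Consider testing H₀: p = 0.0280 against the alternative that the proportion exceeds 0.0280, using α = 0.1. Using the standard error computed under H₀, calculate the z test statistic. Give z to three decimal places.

p̂ = 64/2889 = 0.022153.
Under H₀, SE = √(0.028·0.972/2889) = √(9.42056e-06) = 0.003069.
z = (0.022153 − 0.028)/0.003069 = -0.005847/0.003069 = -1.905.
p-value = P(Z > -1.905) ≈ 0.9716, so at α = 0.1 we fail to reject H₀.

z = -1.905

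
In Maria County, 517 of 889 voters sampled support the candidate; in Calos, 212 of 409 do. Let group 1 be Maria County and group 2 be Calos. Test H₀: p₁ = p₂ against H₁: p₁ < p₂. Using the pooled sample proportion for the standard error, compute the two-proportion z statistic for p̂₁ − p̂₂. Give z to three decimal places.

p̂₁ = 517/889 = 0.58155, p̂₂ = 212/409 = 0.51834.
Pooled p̂ = (517+212)/(889+409) = 729/1298 = 0.56163.
SE = √(0.246201 × 0.00356985) = 0.02965.
z = (0.58155 − 0.51834)/0.02965 = 0.06321/0.02965 = 2.132.

z = 2.132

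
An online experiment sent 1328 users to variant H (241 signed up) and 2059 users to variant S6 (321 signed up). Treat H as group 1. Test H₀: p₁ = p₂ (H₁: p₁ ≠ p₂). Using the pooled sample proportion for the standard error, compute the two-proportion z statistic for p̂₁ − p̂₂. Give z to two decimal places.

z = 1.95

p̂₁ = 241/1328 = 0.1815, p̂₂ = 321/2059 = 0.1559.
Pooled p̂ = (241+321)/(1328+2059) = 562/3387 = 0.1659.
SE = √(p̂(1−p̂)(1/n₁+1/n₂)) = √(0.1659·0.8341·0.00123868) = √(0.000171429) = 0.0131.
z = (0.1815 − 0.1559)/0.0131 = 0.0256/0.0131 = 1.95.
p-value = 2·P(Z > 1.953) ≈ 0.0508.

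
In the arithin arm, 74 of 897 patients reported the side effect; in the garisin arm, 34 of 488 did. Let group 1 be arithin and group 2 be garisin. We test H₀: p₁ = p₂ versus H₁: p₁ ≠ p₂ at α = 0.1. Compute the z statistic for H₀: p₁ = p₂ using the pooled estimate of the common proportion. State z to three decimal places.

z = 0.850

p̂₁ = 74/897 = 0.082497, p̂₂ = 34/488 = 0.069672.
Pooled p̂ = (74+34)/(897+488) = 108/1385 = 0.077978.
SE = √(0.0718977 × 0.00316401) = 0.015083.
z = (0.082497 − 0.069672)/0.015083 = 0.012825/0.015083 = 0.850.
Two-sided p-value ≈ 2·Φ(−0.850) = 0.3951. With α = 0.1, fail to reject H₀.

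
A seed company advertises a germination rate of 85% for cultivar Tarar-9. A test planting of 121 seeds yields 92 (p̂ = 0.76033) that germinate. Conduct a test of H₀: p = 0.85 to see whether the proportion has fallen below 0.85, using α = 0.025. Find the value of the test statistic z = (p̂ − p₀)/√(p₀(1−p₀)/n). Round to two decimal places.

z = -2.76

p̂ = 92/121 ≈ 0.7603.
Under H₀, SE = √(0.85·0.15/121) = √(0.00105372) = 0.0325.
z = (0.7603 − 0.85)/0.0325 = -0.0897/0.0325 = -2.76.
p-value = P(Z < -2.762) ≈ 0.0029. With α = 0.025, reject H₀.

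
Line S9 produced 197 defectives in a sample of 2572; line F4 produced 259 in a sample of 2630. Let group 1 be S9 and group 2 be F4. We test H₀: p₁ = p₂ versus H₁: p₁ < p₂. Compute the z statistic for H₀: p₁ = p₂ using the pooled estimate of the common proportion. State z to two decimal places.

p̂₁ = 197/2572 ≈ 0.07659, p̂₂ = 259/2630 ≈ 0.09848.
Pooled p̂ = (197+259)/(2572+2630) = 456/5202 = 0.08766.
SE = √(0.0799746 × 0.000769031) = 0.00784.
z = (0.07659 − 0.09848)/0.00784 = -0.02189/0.00784 = -2.79.
p-value = P(Z < -2.791) ≈ 0.0026.

z = -2.79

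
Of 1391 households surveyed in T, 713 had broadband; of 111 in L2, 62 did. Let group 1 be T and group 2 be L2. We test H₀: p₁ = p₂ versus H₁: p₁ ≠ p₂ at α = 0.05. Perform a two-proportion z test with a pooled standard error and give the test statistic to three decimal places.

z = -0.933

p̂₁ = 713/1391 ≈ 0.51258, p̂₂ = 62/111 ≈ 0.55856.
Pooled p̂ = (713+62)/(1391+111) = 775/1502 = 0.51598.
SE = √(p̂(1−p̂)(1/n₁+1/n₂)) = √(0.51598·0.48402·0.00972792) = √(0.0024295) = 0.04929.
z = (0.51258 − 0.55856)/0.04929 = -0.04598/0.04929 = -0.933.
Two-sided p-value ≈ 2·Φ(−0.933) = 0.3509. With α = 0.05, fail to reject H₀.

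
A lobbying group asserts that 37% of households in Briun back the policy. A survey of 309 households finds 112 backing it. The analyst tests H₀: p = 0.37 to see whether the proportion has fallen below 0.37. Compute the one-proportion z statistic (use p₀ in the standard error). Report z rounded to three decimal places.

p̂ = 112/309 = 0.362460.
Under H₀, SE = √(0.37·0.63/309) = √(0.000754369) = 0.027466.
z = (0.362460 − 0.37)/0.027466 = -0.007540/0.027466 = -0.275.
p-value = P(Z < -0.275) ≈ 0.3918.

z = -0.275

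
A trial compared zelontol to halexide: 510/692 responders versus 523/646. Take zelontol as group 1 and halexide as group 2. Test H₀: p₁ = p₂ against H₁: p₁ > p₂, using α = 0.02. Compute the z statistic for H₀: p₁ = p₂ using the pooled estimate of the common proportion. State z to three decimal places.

p̂₁ = 510/692 = 0.736994, p̂₂ = 523/646 = 0.809598.
Pooled p̂ = (510+523)/(692+646) = 1033/1338 = 0.772048.
SE = √(0.17599 × 0.00299307) = 0.022951.
z = (0.736994 − 0.809598)/0.022951 = -0.072604/0.022951 = -3.163.
p-value = P(Z > -3.163) ≈ 0.9992; since p > α = 0.02, fail to reject H₀.

z = -3.163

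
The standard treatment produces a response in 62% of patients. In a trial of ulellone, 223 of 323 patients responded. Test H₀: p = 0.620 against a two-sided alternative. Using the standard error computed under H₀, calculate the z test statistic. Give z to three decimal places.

z = 2.607

p̂ = 223/323 ≈ 0.690402.
Standard error under H₀: √(0.62×0.38/323) = 0.027008.
z = (0.690402 − 0.62)/0.027008 = 0.070402/0.027008 = 2.607.
p-value = 2·P(Z > 2.607) ≈ 0.0091.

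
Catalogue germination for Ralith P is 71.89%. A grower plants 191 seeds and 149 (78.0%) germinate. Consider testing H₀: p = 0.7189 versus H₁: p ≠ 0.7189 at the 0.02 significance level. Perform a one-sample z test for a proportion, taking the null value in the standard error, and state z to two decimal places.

z = 1.88

p̂ = 149/191 ≈ 0.7801.
SE = √(p₀(1−p₀)/n) = √(0.20208/191) = 0.0325.
z = (0.7801 − 0.7189)/0.0325 = 0.0612/0.0325 = 1.88.
p-value = 2·P(Z > 1.882) ≈ 0.0599; since p > α = 0.02, fail to reject H₀.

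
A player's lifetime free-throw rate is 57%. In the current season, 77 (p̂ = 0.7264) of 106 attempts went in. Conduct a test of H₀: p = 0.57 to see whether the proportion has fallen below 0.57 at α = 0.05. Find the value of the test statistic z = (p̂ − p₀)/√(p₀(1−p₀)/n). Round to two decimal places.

z = 3.25

p̂ = 77/106 ≈ 0.7264.
SE = √(p₀(1−p₀)/n) = √(0.2451/106) = 0.0481.
z = (0.7264 − 0.57)/0.0481 = 0.1564/0.0481 = 3.25.
p-value = P(Z < 3.253) ≈ 0.9994. With α = 0.05, fail to reject H₀.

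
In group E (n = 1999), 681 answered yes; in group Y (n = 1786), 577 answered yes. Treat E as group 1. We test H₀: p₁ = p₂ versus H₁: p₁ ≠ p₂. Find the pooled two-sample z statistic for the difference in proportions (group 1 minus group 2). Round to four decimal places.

p̂₁ = 681/1999 ≈ 0.340670, p̂₂ = 577/1786 ≈ 0.323068.
Pooled p̂ = (681+577)/(1999+1786) = 1258/3785 = 0.332365.
SE = √(p̂(1−p̂)(1/n₁+1/n₂)) = √(0.332365·0.667635·0.00106016) = √(0.000235248) = 0.015338.
z = (0.340670 − 0.323068)/0.015338 = 0.017602/0.015338 = 1.1476.
p-value = 2·P(Z > 1.148) ≈ 0.2511.

z = 1.1476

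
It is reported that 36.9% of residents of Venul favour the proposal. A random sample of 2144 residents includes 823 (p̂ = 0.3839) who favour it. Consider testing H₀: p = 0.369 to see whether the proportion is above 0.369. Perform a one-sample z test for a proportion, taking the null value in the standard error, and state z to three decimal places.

p̂ = 823/2144 ≈ 0.38386.
SE = √(p₀(1−p₀)/n) = √(0.23284/2144) = 0.01042.
z = (0.38386 − 0.369)/0.01042 = 0.01486/0.01042 = 1.426.

z = 1.426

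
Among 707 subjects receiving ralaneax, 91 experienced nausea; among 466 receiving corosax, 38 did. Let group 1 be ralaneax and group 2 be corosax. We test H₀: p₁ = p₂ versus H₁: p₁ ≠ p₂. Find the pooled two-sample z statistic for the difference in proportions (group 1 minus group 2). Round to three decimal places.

p̂₁ = 91/707 = 0.128713, p̂₂ = 38/466 = 0.081545.
Pooled p̂ = (91+38)/(707+466) = 129/1173 = 0.109974.
SE = √(p̂(1−p̂)(1/n₁+1/n₂)) = √(0.109974·0.890026·0.00356035) = √(0.000348487) = 0.018668.
z = (0.128713 − 0.081545)/0.018668 = 0.047168/0.018668 = 2.527.

z = 2.527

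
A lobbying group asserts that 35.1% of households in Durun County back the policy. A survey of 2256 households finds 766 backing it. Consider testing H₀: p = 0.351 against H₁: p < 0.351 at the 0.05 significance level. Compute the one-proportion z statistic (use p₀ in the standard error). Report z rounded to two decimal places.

p̂ = 766/2256 ≈ 0.33954.
Under H₀, SE = √(0.351·0.649/2256) = √(0.000100975) = 0.01005.
z = (0.33954 − 0.351)/0.01005 = -0.01146/0.01005 = -1.14.
p-value = P(Z < -1.141) ≈ 0.1270, so at α = 0.05 we fail to reject H₀.

z = -1.14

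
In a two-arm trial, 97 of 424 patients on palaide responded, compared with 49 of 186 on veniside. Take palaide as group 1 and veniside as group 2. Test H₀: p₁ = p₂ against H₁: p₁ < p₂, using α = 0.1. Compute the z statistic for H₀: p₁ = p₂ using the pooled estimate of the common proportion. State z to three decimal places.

p̂₁ = 97/424 = 0.22877, p̂₂ = 49/186 = 0.26344.
Pooled p̂ = (97+49)/(424+186) = 146/610 = 0.23934.
SE = √(p̂(1−p̂)(1/n₁+1/n₂)) = √(0.23934·0.76066·0.00773483) = √(0.00140819) = 0.03753.
z = (0.22877 − 0.26344)/0.03753 = -0.03467/0.03753 = -0.924.
p-value = P(Z < -0.924) ≈ 0.1778, so at α = 0.1 we fail to reject H₀.

z = -0.924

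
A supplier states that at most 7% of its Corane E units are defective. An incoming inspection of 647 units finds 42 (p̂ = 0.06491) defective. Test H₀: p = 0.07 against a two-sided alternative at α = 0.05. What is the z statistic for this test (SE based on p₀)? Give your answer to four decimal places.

z = -0.5069

p̂ = 42/647 ≈ 0.064915.
Standard error under H₀: √(0.07×0.93/647) = 0.010031.
z = (0.064915 − 0.07)/0.010031 = -0.005085/0.010031 = -0.5069.
Two-sided p-value ≈ 2·Φ(−0.507) = 0.6122, so at α = 0.05 we fail to reject H₀.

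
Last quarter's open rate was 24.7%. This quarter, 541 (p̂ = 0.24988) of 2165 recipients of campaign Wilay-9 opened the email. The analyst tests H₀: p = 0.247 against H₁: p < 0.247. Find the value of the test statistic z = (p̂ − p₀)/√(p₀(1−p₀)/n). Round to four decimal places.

p̂ = 541/2165 = 0.2498845.
Under H₀, SE = √(0.247·0.753/2165) = √(8.59081e-05) = 0.0092687.
z = (0.2498845 − 0.247)/0.0092687 = 0.0028845/0.0092687 = 0.3112.
p-value = P(Z < 0.311) ≈ 0.6222.

z = 0.3112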